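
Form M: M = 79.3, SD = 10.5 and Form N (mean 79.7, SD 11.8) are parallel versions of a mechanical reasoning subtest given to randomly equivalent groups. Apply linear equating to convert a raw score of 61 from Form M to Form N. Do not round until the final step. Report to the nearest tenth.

59.1

Linear equating: y = (SD_Y/SD_X)(x − M_X) + M_Y
y = (11.8/10.5)(61 − 79.3) + 79.7
y = 1.123810 × -18.3 + 79.7 = -20.5657 + 79.7 = 59.1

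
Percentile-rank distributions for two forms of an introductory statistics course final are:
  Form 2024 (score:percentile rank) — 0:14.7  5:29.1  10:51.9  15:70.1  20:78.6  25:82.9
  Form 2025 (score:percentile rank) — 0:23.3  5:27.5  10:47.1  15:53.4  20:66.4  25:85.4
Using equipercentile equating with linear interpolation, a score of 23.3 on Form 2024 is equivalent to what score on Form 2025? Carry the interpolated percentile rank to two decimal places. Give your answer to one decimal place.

PR of 23.3 on Form 2024: 78.6 + (23.3 − 20)/(25 − 20) × (82.9 − 78.6) = 81.44
On Form 2025, PR 81.44 falls between score 20 (PR 66.4) and 25 (PR 85.4).
Interpolate: 20 + (81.44 − 66.4)/(85.4 − 66.4) × (25 − 20) = 24.0

24.0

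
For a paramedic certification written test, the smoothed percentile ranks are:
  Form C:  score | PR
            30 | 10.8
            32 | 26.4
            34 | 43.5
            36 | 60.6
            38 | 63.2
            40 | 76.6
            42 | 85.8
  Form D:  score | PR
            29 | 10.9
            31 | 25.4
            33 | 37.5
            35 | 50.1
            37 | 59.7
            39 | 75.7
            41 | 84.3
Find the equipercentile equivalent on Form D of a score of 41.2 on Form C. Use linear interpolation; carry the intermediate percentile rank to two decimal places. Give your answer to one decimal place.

PR of 41.2 on Form C: 76.6 + (41.2 − 40)/(42 − 40) × (85.8 − 76.6) = 82.12
On Form D, PR 82.12 falls between score 39 (PR 75.7) and 41 (PR 84.3).
Interpolate: 39 + (82.12 − 75.7)/(84.3 − 75.7) × (41 − 39) = 40.5

40.5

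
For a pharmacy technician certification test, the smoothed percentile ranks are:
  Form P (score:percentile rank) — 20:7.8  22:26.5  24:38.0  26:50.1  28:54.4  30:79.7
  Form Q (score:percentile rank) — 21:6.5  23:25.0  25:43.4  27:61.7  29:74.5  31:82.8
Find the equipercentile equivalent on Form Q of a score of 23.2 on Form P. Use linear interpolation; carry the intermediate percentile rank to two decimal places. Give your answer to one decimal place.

23.9

PR of 23.2 on Form P: 26.5 + (23.2 − 22)/(24 − 22) × (38.0 − 26.5) = 33.40
On Form Q, PR 33.40 falls between score 23 (PR 25.0) and 25 (PR 43.4).
Interpolate: 23 + (33.40 − 25.0)/(43.4 − 25.0) × (25 − 23) = 23.9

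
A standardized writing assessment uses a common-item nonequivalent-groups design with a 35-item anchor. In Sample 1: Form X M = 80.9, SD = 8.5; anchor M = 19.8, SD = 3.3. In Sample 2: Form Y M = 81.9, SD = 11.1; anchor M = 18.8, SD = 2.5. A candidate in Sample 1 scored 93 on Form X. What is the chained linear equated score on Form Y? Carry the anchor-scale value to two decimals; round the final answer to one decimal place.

107.2

Form X → anchor (Sample 1): v = (3.3/8.5)(93 − 80.9) + 19.8 = 24.50
anchor → Form Y (Sample 2): y = (11.1/2.5)(24.50 − 18.8) + 81.9 = 107.2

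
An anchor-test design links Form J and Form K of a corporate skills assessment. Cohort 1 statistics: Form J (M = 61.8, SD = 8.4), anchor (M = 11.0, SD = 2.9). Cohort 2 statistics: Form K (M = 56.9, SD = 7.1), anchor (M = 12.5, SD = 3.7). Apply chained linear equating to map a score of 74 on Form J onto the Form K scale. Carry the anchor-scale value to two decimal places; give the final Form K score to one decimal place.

62.1

Form J → anchor (Cohort 1): v = (2.9/8.4)(74 − 61.8) + 11.0 = 15.21
anchor → Form K (Cohort 2): y = (7.1/3.7)(15.21 − 12.5) + 56.9 = 62.1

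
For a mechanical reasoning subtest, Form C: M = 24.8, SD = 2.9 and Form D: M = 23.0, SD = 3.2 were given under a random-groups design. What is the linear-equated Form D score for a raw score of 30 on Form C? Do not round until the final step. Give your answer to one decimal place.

Linear equating: y = (SD_Y/SD_X)(x − M_X) + M_Y
y = (3.2/2.9)(30 − 24.8) + 23.0
y = 1.103448 × 5.2 + 23.0 = 5.7379 + 23.0 = 28.7

28.7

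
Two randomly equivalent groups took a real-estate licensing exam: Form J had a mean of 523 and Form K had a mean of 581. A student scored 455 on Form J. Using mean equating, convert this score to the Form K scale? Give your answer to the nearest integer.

513

Mean equating: y = x + (M_Y − M_X) = 455 + (581 − 523) = 513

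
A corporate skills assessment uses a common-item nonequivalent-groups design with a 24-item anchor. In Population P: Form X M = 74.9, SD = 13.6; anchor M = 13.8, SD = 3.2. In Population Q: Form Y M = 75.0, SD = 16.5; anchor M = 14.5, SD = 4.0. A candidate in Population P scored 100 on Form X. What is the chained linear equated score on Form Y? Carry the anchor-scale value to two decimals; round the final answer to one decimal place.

Form X → anchor (Population P): v = (3.2/13.6)(100 − 74.9) + 13.8 = 19.71
anchor → Form Y (Population Q): y = (16.5/4.0)(19.71 − 14.5) + 75.0 = 96.5

96.5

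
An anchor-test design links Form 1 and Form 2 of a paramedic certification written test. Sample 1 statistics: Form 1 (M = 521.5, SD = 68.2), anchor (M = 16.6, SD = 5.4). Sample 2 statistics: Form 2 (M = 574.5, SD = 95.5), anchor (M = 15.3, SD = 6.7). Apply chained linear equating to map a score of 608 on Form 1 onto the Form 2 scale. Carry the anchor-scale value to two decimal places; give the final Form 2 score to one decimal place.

Form 1 → anchor (Sample 1): v = (5.4/68.2)(608 − 521.5) + 16.6 = 23.45
anchor → Form 2 (Sample 2): y = (95.5/6.7)(23.45 − 15.3) + 574.5 = 690.7

690.7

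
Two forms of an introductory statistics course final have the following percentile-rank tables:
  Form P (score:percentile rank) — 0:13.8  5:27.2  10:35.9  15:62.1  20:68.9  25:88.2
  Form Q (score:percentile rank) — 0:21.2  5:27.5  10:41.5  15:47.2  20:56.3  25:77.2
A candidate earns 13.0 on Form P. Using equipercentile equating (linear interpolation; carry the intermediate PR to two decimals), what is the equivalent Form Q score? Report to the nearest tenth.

17.4

PR of 13.0 on Form P: 35.9 + (13.0 − 10)/(15 − 10) × (62.1 − 35.9) = 51.62
On Form Q, PR 51.62 falls between score 15 (PR 47.2) and 20 (PR 56.3).
Interpolate: 15 + (51.62 − 47.2)/(56.3 − 47.2) × (20 − 15) = 17.4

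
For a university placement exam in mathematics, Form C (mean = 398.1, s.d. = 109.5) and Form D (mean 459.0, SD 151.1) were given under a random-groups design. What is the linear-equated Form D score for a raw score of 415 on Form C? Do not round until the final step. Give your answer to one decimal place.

482.3

Linear equating: y = (SD_Y/SD_X)(x − M_X) + M_Y
y = (151.1/109.5)(415 − 398.1) + 459.0
y = 1.379909 × 16.9 + 459.0 = 23.3205 + 459.0 = 482.3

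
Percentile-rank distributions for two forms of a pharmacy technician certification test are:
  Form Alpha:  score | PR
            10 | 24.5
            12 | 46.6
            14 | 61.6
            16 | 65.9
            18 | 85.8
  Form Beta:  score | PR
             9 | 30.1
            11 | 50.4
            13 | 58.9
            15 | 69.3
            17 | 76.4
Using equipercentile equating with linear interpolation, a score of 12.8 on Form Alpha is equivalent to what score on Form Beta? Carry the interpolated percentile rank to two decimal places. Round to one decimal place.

PR of 12.8 on Form Alpha: 46.6 + (12.8 − 12)/(14 − 12) × (61.6 − 46.6) = 52.60
On Form Beta, PR 52.60 falls between score 11 (PR 50.4) and 13 (PR 58.9).
Interpolate: 11 + (52.60 − 50.4)/(58.9 − 50.4) × (13 − 11) = 11.5

11.5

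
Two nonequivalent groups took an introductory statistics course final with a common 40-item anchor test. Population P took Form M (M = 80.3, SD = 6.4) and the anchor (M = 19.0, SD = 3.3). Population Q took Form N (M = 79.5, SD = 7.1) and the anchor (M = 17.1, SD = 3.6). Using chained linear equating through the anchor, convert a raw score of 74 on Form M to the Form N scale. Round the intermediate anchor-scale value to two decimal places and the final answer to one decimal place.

76.8

Form M → anchor (Population P): v = (3.3/6.4)(74 − 80.3) + 19.0 = 15.75
anchor → Form N (Population Q): y = (7.1/3.6)(15.75 − 17.1) + 79.5 = 76.8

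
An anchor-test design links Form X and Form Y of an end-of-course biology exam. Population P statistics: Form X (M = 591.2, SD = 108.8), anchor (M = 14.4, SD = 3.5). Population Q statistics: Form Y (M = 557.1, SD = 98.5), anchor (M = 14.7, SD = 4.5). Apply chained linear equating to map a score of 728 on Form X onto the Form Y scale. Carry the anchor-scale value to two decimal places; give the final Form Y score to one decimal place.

Form X → anchor (Population P): v = (3.5/108.8)(728 − 591.2) + 14.4 = 18.80
anchor → Form Y (Population Q): y = (98.5/4.5)(18.80 − 14.7) + 557.1 = 646.8

646.8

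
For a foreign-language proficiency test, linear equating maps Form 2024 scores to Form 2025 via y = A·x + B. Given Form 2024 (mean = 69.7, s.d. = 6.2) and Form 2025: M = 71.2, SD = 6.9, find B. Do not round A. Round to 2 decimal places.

-6.37

A = SD_Y / SD_X = 6.9 / 6.2 = 1.112903
B = M_Y − A·M_X = 71.2 − 1.112903 × 69.7 = -6.37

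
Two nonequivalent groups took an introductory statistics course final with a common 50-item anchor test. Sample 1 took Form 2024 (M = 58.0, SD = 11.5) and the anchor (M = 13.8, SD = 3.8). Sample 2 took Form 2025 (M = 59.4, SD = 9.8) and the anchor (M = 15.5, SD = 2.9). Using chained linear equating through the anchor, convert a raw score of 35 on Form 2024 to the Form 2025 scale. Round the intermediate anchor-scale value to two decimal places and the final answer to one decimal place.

Form 2024 → anchor (Sample 1): v = (3.8/11.5)(35 − 58.0) + 13.8 = 6.20
anchor → Form 2025 (Sample 2): y = (9.8/2.9)(6.20 − 15.5) + 59.4 = 28.0

28.0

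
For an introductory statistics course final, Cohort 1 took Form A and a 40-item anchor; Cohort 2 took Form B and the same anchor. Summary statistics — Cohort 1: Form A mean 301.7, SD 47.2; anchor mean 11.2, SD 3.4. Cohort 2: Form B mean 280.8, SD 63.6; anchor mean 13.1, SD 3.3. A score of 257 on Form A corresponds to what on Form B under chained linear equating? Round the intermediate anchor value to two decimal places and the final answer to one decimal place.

Form A → anchor (Cohort 1): v = (3.4/47.2)(257 − 301.7) + 11.2 = 7.98
anchor → Form B (Cohort 2): y = (63.6/3.3)(7.98 − 13.1) + 280.8 = 182.1

182.1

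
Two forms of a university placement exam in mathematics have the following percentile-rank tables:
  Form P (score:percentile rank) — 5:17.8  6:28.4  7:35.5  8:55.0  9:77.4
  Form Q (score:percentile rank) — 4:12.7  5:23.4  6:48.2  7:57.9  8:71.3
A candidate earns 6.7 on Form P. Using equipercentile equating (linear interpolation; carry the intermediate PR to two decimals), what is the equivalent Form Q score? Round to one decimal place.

PR of 6.7 on Form P: 28.4 + (6.7 − 6)/(7 − 6) × (35.5 − 28.4) = 33.37
On Form Q, PR 33.37 falls between score 5 (PR 23.4) and 6 (PR 48.2).
Interpolate: 5 + (33.37 − 23.4)/(48.2 − 23.4) × (6 − 5) = 5.4

5.4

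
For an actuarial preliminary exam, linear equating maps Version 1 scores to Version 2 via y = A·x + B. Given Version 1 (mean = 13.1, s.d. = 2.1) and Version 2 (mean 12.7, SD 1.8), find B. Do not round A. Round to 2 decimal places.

1.47

A = SD_Y / SD_X = 1.8 / 2.1 = 0.857143
B = M_Y − A·M_X = 12.7 − 0.857143 × 13.1 = 1.47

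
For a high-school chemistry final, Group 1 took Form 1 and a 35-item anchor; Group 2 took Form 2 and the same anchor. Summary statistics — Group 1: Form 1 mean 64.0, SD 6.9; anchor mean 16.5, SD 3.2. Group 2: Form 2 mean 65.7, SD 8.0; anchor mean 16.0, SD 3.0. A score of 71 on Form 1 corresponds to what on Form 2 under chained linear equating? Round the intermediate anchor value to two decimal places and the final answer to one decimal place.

Form 1 → anchor (Group 1): v = (3.2/6.9)(71 − 64.0) + 16.5 = 19.75
anchor → Form 2 (Group 2): y = (8.0/3.0)(19.75 − 16.0) + 65.7 = 75.7

75.7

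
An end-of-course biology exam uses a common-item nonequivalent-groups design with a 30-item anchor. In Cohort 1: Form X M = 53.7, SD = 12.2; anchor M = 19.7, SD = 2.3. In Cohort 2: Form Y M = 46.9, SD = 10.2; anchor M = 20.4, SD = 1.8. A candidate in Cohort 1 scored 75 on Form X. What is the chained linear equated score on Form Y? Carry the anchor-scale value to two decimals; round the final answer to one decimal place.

Form X → anchor (Cohort 1): v = (2.3/12.2)(75 − 53.7) + 19.7 = 23.72
anchor → Form Y (Cohort 2): y = (10.2/1.8)(23.72 − 20.4) + 46.9 = 65.7

65.7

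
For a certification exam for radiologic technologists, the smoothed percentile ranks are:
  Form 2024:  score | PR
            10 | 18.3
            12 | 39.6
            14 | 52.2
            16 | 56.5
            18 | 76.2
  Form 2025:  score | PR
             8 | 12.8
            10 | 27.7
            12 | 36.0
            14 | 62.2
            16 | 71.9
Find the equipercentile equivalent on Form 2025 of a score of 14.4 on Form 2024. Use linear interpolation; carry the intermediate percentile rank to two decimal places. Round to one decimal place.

13.3

PR of 14.4 on Form 2024: 52.2 + (14.4 − 14)/(16 − 14) × (56.5 − 52.2) = 53.06
On Form 2025, PR 53.06 falls between score 12 (PR 36.0) and 14 (PR 62.2).
Interpolate: 12 + (53.06 − 36.0)/(62.2 − 36.0) × (14 − 12) = 13.3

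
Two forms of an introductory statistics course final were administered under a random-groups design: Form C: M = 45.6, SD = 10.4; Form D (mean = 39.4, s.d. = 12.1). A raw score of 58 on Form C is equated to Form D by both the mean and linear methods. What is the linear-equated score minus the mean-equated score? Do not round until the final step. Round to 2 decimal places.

Mean-equated: 58 + (39.4 − 45.6) = 51.80
Linear-equated: (12.1/10.4)(58 − 45.6) + 39.4 = 53.827
Difference = 53.827 − 51.80 = 2.03

2.03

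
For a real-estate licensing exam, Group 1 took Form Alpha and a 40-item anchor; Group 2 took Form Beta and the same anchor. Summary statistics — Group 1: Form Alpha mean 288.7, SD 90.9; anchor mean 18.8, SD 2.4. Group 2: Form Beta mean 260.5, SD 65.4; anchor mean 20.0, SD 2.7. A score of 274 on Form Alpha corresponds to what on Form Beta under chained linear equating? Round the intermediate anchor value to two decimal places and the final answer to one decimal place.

Form Alpha → anchor (Group 1): v = (2.4/90.9)(274 − 288.7) + 18.8 = 18.41
anchor → Form Beta (Group 2): y = (65.4/2.7)(18.41 − 20.0) + 260.5 = 222.0

222.0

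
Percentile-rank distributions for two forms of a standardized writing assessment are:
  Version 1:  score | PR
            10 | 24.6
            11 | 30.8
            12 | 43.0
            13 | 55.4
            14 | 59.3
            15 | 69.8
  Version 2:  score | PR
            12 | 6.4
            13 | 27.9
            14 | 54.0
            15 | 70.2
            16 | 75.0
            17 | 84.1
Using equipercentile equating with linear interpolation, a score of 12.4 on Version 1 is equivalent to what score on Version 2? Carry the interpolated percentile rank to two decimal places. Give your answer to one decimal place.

13.8

PR of 12.4 on Version 1: 43.0 + (12.4 − 12)/(13 − 12) × (55.4 − 43.0) = 47.96
On Version 2, PR 47.96 falls between score 13 (PR 27.9) and 14 (PR 54.0).
Interpolate: 13 + (47.96 − 27.9)/(54.0 − 27.9) × (14 − 13) = 13.8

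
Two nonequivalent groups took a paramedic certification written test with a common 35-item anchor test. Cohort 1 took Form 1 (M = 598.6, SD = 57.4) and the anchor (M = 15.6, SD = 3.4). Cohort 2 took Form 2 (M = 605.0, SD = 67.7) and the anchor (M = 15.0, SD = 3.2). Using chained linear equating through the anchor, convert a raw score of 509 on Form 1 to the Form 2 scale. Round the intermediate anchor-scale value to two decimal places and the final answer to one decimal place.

505.4

Form 1 → anchor (Cohort 1): v = (3.4/57.4)(509 − 598.6) + 15.6 = 10.29
anchor → Form 2 (Cohort 2): y = (67.7/3.2)(10.29 − 15.0) + 605.0 = 505.4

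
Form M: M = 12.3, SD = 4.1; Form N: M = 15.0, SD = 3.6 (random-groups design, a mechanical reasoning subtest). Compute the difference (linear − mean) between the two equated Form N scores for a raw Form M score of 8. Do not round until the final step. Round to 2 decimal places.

Mean-equated: 8 + (15.0 − 12.3) = 10.70
Linear-equated: (3.6/4.1)(8 − 12.3) + 15.0 = 11.224
Difference = 11.224 − 10.70 = 0.52

0.52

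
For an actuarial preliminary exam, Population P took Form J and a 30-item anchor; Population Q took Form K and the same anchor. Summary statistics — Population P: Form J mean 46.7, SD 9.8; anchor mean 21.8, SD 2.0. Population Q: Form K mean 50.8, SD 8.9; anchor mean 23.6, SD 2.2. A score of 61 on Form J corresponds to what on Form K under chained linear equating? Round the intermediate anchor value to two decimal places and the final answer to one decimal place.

Form J → anchor (Population P): v = (2.0/9.8)(61 − 46.7) + 21.8 = 24.72
anchor → Form K (Population Q): y = (8.9/2.2)(24.72 − 23.6) + 50.8 = 55.3

55.3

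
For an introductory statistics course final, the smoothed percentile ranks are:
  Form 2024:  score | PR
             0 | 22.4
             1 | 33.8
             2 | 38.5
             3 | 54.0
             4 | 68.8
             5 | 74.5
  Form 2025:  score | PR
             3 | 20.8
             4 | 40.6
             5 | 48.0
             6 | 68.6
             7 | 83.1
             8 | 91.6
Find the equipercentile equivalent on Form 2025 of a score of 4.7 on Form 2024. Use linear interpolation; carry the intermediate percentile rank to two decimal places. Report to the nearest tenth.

6.3

PR of 4.7 on Form 2024: 68.8 + (4.7 − 4)/(5 − 4) × (74.5 − 68.8) = 72.79
On Form 2025, PR 72.79 falls between score 6 (PR 68.6) and 7 (PR 83.1).
Interpolate: 6 + (72.79 − 68.6)/(83.1 − 68.6) × (7 − 6) = 6.3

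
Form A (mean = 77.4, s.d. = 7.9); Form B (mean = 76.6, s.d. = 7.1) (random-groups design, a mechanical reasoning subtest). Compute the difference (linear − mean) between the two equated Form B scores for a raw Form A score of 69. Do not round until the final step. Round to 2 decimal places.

0.85

Mean-equated: 69 + (76.6 − 77.4) = 68.20
Linear-equated: (7.1/7.9)(69 − 77.4) + 76.6 = 69.051
Difference = 69.051 − 68.20 = 0.85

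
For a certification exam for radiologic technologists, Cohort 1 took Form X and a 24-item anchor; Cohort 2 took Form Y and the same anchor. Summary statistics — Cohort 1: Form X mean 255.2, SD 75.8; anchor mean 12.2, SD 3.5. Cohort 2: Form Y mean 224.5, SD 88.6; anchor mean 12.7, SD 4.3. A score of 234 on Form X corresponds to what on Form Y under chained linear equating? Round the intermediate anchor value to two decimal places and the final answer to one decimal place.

Form X → anchor (Cohort 1): v = (3.5/75.8)(234 − 255.2) + 12.2 = 11.22
anchor → Form Y (Cohort 2): y = (88.6/4.3)(11.22 − 12.7) + 224.5 = 194.0

194.0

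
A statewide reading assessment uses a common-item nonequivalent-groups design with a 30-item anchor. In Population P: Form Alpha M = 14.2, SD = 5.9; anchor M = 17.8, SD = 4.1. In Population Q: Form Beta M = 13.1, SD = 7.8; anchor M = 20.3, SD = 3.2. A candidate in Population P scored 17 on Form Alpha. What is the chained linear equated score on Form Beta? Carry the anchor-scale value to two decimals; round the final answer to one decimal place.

Form Alpha → anchor (Population P): v = (4.1/5.9)(17 − 14.2) + 17.8 = 19.75
anchor → Form Beta (Population Q): y = (7.8/3.2)(19.75 − 20.3) + 13.1 = 11.8

11.8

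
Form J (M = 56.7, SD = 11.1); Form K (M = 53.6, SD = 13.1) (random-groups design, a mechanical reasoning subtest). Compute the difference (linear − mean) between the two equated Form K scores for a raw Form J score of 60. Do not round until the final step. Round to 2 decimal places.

Mean-equated: 60 + (53.6 − 56.7) = 56.90
Linear-equated: (13.1/11.1)(60 − 56.7) + 53.6 = 57.495
Difference = 57.495 − 56.90 = 0.59

0.59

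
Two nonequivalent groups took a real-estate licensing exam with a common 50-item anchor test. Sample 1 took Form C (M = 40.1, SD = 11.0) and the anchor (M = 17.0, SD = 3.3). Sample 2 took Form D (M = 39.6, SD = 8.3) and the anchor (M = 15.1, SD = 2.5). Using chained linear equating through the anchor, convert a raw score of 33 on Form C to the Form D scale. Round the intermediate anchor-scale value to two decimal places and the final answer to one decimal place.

38.8

Form C → anchor (Sample 1): v = (3.3/11.0)(33 − 40.1) + 17.0 = 14.87
anchor → Form D (Sample 2): y = (8.3/2.5)(14.87 − 15.1) + 39.6 = 38.8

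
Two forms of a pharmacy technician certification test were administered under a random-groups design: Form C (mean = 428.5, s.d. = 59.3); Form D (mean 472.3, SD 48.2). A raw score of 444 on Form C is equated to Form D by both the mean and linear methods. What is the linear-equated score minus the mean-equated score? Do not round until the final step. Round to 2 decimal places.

-2.90

Mean-equated: 444 + (472.3 − 428.5) = 487.80
Linear-equated: (48.2/59.3)(444 − 428.5) + 472.3 = 484.899
Difference = 484.899 − 487.80 = -2.90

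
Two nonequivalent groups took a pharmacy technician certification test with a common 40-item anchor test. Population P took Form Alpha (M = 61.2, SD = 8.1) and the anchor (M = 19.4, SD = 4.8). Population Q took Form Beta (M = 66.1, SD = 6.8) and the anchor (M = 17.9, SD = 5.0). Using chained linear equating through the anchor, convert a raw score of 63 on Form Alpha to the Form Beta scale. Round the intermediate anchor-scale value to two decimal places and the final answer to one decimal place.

Form Alpha → anchor (Population P): v = (4.8/8.1)(63 − 61.2) + 19.4 = 20.47
anchor → Form Beta (Population Q): y = (6.8/5.0)(20.47 − 17.9) + 66.1 = 69.6

69.6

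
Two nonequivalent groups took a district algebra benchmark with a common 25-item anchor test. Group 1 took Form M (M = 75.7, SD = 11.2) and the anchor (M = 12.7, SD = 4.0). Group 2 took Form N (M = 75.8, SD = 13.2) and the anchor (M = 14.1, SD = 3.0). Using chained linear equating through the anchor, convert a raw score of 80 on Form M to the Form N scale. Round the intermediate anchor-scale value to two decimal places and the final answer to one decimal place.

Form M → anchor (Group 1): v = (4.0/11.2)(80 − 75.7) + 12.7 = 14.24
anchor → Form N (Group 2): y = (13.2/3.0)(14.24 − 14.1) + 75.8 = 76.4

76.4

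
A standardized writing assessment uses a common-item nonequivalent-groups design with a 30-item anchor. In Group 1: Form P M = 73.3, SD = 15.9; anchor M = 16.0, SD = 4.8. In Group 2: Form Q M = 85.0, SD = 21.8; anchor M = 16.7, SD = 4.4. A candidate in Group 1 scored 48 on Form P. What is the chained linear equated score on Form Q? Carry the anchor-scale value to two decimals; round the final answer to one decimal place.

43.7

Form P → anchor (Group 1): v = (4.8/15.9)(48 − 73.3) + 16.0 = 8.36
anchor → Form Q (Group 2): y = (21.8/4.4)(8.36 − 16.7) + 85.0 = 43.7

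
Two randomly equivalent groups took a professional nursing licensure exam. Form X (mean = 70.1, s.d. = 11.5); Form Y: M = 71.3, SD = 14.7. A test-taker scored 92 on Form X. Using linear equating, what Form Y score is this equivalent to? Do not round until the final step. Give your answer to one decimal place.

Linear equating: y = (SD_Y/SD_X)(x − M_X) + M_Y
y = (14.7/11.5)(92 − 70.1) + 71.3
y = 1.278261 × 21.9 + 71.3 = 27.9939 + 71.3 = 99.3

99.3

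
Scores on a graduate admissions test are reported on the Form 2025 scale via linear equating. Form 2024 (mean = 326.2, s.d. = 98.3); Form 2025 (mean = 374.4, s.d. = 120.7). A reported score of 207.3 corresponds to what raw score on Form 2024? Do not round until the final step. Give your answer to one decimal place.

190.1

Invert y = (SD_Y/SD_X)(x − M_X) + M_Y:
x = (SD_X/SD_Y)(y − M_Y) + M_X = (98.3/120.7)(207.3 − 374.4) + 326.2
x = 0.814416 × -167.100 + 326.2 = 190.1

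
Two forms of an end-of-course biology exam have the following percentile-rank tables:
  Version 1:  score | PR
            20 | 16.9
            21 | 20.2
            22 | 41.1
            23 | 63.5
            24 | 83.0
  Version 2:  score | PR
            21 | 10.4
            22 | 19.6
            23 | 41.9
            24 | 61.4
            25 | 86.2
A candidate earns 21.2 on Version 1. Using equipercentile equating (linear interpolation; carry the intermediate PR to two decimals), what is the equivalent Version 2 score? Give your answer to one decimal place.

22.2

PR of 21.2 on Version 1: 20.2 + (21.2 − 21)/(22 − 21) × (41.1 − 20.2) = 24.38
On Version 2, PR 24.38 falls between score 22 (PR 19.6) and 23 (PR 41.9).
Interpolate: 22 + (24.38 − 19.6)/(41.9 − 19.6) × (23 − 22) = 22.2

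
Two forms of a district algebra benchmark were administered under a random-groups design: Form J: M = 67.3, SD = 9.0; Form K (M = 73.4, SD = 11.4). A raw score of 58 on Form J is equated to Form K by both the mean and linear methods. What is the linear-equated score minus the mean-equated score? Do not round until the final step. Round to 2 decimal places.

-2.48

Mean-equated: 58 + (73.4 − 67.3) = 64.10
Linear-equated: (11.4/9.0)(58 − 67.3) + 73.4 = 61.620
Difference = 61.620 − 64.10 = -2.48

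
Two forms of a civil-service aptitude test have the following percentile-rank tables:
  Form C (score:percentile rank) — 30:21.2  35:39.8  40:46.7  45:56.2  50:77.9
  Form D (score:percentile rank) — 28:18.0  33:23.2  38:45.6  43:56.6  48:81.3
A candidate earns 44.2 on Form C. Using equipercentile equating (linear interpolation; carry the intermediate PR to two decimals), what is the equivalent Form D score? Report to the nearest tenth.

42.1

PR of 44.2 on Form C: 46.7 + (44.2 − 40)/(45 − 40) × (56.2 − 46.7) = 54.68
On Form D, PR 54.68 falls between score 38 (PR 45.6) and 43 (PR 56.6).
Interpolate: 38 + (54.68 − 45.6)/(56.6 − 45.6) × (43 − 38) = 42.1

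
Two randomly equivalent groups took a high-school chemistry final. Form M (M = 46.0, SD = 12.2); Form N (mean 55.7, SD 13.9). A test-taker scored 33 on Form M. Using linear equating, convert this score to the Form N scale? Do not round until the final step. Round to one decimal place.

40.9

Linear equating: y = (SD_Y/SD_X)(x − M_X) + M_Y
y = (13.9/12.2)(33 − 46.0) + 55.7
y = 1.139344 × -13.0 + 55.7 = -14.8115 + 55.7 = 40.9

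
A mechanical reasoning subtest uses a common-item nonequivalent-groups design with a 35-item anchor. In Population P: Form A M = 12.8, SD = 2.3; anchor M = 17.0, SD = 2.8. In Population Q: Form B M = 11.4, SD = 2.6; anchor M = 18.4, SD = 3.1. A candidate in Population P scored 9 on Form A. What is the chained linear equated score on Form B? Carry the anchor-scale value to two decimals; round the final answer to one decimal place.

6.3

Form A → anchor (Population P): v = (2.8/2.3)(9 − 12.8) + 17.0 = 12.37
anchor → Form B (Population Q): y = (2.6/3.1)(12.37 − 18.4) + 11.4 = 6.3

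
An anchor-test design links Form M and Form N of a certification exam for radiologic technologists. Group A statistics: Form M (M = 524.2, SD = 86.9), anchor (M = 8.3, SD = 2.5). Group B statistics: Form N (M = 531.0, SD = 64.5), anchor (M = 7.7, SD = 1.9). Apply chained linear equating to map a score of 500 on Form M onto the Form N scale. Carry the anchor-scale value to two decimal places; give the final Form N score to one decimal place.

Form M → anchor (Group A): v = (2.5/86.9)(500 − 524.2) + 8.3 = 7.60
anchor → Form N (Group B): y = (64.5/1.9)(7.60 − 7.7) + 531.0 = 527.6

527.6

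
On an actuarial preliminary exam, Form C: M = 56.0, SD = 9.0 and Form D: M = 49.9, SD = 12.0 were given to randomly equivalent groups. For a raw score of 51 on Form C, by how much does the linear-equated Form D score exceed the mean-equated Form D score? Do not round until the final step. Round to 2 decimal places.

Mean-equated: 51 + (49.9 − 56.0) = 44.90
Linear-equated: (12.0/9.0)(51 − 56.0) + 49.9 = 43.233
Difference = 43.233 − 44.90 = -1.67

-1.67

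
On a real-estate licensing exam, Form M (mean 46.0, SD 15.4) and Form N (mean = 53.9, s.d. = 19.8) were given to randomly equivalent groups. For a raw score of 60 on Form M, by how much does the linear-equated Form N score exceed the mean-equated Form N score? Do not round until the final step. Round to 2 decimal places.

Mean-equated: 60 + (53.9 − 46.0) = 67.90
Linear-equated: (19.8/15.4)(60 − 46.0) + 53.9 = 71.900
Difference = 71.900 − 67.90 = 4.00

4.00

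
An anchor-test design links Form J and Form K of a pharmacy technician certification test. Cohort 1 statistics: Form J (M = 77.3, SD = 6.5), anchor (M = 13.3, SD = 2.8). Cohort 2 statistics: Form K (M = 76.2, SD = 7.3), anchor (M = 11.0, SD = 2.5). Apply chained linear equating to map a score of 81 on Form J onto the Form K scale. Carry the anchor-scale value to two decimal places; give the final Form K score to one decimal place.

Form J → anchor (Cohort 1): v = (2.8/6.5)(81 − 77.3) + 13.3 = 14.89
anchor → Form K (Cohort 2): y = (7.3/2.5)(14.89 − 11.0) + 76.2 = 87.6

87.6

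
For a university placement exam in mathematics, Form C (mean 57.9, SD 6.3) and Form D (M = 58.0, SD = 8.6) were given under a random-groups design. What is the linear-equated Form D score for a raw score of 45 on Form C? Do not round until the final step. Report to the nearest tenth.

40.4

Linear equating: y = (SD_Y/SD_X)(x − M_X) + M_Y
y = (8.6/6.3)(45 − 57.9) + 58.0
y = 1.365079 × -12.9 + 58.0 = -17.6095 + 58.0 = 40.4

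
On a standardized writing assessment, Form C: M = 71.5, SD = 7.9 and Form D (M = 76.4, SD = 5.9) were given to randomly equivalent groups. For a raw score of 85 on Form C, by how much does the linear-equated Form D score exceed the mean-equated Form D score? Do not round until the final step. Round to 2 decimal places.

Mean-equated: 85 + (76.4 − 71.5) = 89.90
Linear-equated: (5.9/7.9)(85 − 71.5) + 76.4 = 86.482
Difference = 86.482 − 89.90 = -3.42

-3.42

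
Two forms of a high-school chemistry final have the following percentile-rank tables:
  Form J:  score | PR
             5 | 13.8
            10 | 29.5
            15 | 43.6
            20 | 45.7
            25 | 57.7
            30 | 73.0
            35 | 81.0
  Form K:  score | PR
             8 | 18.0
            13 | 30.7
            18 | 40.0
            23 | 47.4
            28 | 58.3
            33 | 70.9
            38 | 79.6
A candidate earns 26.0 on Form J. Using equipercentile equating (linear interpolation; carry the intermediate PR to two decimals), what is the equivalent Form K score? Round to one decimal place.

29.0

PR of 26.0 on Form J: 57.7 + (26.0 − 25)/(30 − 25) × (73.0 − 57.7) = 60.76
On Form K, PR 60.76 falls between score 28 (PR 58.3) and 33 (PR 70.9).
Interpolate: 28 + (60.76 − 58.3)/(70.9 − 58.3) × (33 − 28) = 29.0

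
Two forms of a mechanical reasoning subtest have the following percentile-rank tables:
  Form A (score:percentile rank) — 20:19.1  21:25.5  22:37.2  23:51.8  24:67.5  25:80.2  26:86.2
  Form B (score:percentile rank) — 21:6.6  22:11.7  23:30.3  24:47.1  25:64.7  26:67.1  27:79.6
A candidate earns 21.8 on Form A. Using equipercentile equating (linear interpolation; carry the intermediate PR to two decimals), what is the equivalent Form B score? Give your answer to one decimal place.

PR of 21.8 on Form A: 25.5 + (21.8 − 21)/(22 − 21) × (37.2 − 25.5) = 34.86
On Form B, PR 34.86 falls between score 23 (PR 30.3) and 24 (PR 47.1).
Interpolate: 23 + (34.86 − 30.3)/(47.1 − 30.3) × (24 − 23) = 23.3

23.3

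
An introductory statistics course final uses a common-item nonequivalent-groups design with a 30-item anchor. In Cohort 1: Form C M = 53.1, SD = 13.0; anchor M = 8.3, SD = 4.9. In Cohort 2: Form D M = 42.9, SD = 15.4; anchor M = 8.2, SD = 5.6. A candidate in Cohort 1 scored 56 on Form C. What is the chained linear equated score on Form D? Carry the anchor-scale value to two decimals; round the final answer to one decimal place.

Form C → anchor (Cohort 1): v = (4.9/13.0)(56 − 53.1) + 8.3 = 9.39
anchor → Form D (Cohort 2): y = (15.4/5.6)(9.39 − 8.2) + 42.9 = 46.2

46.2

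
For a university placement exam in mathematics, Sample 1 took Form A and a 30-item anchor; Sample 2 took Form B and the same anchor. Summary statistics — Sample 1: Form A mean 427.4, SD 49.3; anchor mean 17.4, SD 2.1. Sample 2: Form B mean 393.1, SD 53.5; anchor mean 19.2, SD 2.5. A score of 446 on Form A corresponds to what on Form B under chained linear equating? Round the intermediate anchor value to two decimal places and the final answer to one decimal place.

Form A → anchor (Sample 1): v = (2.1/49.3)(446 − 427.4) + 17.4 = 18.19
anchor → Form B (Sample 2): y = (53.5/2.5)(18.19 − 19.2) + 393.1 = 371.5

371.5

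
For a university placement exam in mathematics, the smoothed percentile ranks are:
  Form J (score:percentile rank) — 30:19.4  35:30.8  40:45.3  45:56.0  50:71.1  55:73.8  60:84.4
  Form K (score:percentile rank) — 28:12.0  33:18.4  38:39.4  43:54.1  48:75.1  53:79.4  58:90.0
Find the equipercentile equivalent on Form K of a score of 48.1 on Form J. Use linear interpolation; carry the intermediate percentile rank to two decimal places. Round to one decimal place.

45.7

PR of 48.1 on Form J: 56.0 + (48.1 − 45)/(50 − 45) × (71.1 − 56.0) = 65.36
On Form K, PR 65.36 falls between score 43 (PR 54.1) and 48 (PR 75.1).
Interpolate: 43 + (65.36 − 54.1)/(75.1 − 54.1) × (48 − 43) = 45.7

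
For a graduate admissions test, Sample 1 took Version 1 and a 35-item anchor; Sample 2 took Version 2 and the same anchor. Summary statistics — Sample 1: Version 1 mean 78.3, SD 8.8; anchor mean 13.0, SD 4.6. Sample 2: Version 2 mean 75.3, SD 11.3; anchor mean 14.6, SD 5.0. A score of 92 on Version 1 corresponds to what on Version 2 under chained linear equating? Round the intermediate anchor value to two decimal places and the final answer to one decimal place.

87.9

Version 1 → anchor (Sample 1): v = (4.6/8.8)(92 − 78.3) + 13.0 = 20.16
anchor → Version 2 (Sample 2): y = (11.3/5.0)(20.16 − 14.6) + 75.3 = 87.9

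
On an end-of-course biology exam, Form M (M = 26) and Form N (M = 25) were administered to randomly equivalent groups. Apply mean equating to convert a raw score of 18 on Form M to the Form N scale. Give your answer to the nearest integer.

17

Mean equating: y = x + (M_Y − M_X) = 18 + (25 − 26) = 17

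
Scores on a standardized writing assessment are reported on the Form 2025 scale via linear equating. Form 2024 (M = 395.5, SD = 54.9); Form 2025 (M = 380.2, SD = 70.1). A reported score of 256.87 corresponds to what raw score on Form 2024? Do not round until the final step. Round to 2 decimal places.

Invert y = (SD_Y/SD_X)(x − M_X) + M_Y:
x = (SD_X/SD_Y)(y − M_Y) + M_X = (54.9/70.1)(256.87 − 380.2) + 395.5
x = 0.783167 × -123.330 + 395.5 = 298.91

298.91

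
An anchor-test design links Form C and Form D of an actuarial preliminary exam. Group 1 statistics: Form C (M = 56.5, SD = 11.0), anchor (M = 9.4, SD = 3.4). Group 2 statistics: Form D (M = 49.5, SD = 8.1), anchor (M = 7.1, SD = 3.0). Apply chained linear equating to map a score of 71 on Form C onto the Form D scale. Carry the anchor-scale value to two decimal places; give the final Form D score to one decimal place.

Form C → anchor (Group 1): v = (3.4/11.0)(71 − 56.5) + 9.4 = 13.88
anchor → Form D (Group 2): y = (8.1/3.0)(13.88 − 7.1) + 49.5 = 67.8

67.8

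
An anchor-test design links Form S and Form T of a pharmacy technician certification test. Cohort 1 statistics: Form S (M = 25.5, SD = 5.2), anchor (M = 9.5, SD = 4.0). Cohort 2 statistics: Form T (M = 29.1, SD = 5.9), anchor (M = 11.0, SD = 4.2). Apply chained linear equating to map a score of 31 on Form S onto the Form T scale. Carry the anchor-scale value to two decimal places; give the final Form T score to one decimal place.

32.9

Form S → anchor (Cohort 1): v = (4.0/5.2)(31 − 25.5) + 9.5 = 13.73
anchor → Form T (Cohort 2): y = (5.9/4.2)(13.73 − 11.0) + 29.1 = 32.9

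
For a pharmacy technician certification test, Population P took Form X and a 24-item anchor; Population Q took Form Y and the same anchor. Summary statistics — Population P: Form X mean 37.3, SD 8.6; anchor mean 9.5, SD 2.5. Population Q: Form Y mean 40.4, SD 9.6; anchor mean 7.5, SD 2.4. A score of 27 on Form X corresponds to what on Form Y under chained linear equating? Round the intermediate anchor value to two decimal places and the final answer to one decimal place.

36.4

Form X → anchor (Population P): v = (2.5/8.6)(27 − 37.3) + 9.5 = 6.51
anchor → Form Y (Population Q): y = (9.6/2.4)(6.51 − 7.5) + 40.4 = 36.4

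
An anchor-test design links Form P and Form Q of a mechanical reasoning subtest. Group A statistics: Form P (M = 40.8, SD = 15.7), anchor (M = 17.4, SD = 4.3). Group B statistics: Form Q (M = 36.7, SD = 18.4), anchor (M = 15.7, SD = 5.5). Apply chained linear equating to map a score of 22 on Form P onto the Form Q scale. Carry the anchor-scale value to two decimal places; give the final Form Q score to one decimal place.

25.2

Form P → anchor (Group A): v = (4.3/15.7)(22 − 40.8) + 17.4 = 12.25
anchor → Form Q (Group B): y = (18.4/5.5)(12.25 − 15.7) + 36.7 = 25.2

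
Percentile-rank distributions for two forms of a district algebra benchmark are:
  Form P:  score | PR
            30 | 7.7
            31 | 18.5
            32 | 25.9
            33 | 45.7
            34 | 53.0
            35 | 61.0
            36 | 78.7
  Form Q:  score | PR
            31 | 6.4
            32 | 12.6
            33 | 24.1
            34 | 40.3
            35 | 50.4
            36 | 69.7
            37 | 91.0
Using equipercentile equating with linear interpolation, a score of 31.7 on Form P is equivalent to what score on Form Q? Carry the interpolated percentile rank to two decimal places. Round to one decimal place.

PR of 31.7 on Form P: 18.5 + (31.7 − 31)/(32 − 31) × (25.9 − 18.5) = 23.68
On Form Q, PR 23.68 falls between score 32 (PR 12.6) and 33 (PR 24.1).
Interpolate: 32 + (23.68 − 12.6)/(24.1 − 12.6) × (33 − 32) = 33.0

33.0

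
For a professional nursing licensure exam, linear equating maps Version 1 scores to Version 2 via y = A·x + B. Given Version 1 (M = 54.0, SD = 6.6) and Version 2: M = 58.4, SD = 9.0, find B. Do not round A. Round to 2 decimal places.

A = SD_Y / SD_X = 9.0 / 6.6 = 1.363636
B = M_Y − A·M_X = 58.4 − 1.363636 × 54.0 = -15.24

-15.24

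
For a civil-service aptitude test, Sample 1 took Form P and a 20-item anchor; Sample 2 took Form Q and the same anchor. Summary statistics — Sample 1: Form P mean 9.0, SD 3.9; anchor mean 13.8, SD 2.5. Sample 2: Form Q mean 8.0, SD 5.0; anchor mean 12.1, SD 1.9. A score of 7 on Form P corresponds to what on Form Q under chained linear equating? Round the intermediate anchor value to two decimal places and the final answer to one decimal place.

9.1

Form P → anchor (Sample 1): v = (2.5/3.9)(7 − 9.0) + 13.8 = 12.52
anchor → Form Q (Sample 2): y = (5.0/1.9)(12.52 − 12.1) + 8.0 = 9.1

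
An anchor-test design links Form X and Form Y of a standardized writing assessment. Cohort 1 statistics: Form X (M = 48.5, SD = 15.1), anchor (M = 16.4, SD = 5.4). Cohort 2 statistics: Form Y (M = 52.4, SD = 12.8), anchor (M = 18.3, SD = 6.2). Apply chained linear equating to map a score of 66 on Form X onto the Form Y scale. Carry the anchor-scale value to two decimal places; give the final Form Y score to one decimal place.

Form X → anchor (Cohort 1): v = (5.4/15.1)(66 − 48.5) + 16.4 = 22.66
anchor → Form Y (Cohort 2): y = (12.8/6.2)(22.66 − 18.3) + 52.4 = 61.4

61.4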